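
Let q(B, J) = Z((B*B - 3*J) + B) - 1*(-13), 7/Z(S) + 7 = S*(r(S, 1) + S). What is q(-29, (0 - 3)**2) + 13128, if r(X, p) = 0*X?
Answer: 8097720745/616218 ≈ 13141.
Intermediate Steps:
r(X, p) = 0
Z(S) = 7/(-7 + S**2) (Z(S) = 7/(-7 + S*(0 + S)) = 7/(-7 + S*S) = 7/(-7 + S**2))
q(B, J) = 13 + 7/(-7 + (B + B**2 - 3*J)**2) (q(B, J) = 7/(-7 + ((B*B - 3*J) + B)**2) - 1*(-13) = 7/(-7 + ((B**2 - 3*J) + B)**2) + 13 = 7/(-7 + (B + B**2 - 3*J)**2) + 13 = 13 + 7/(-7 + (B + B**2 - 3*J)**2))
q(-29, (0 - 3)**2) + 13128 = (-84 + 13*(-29 + (-29)**2 - 3*(0 - 3)**2)**2)/(-7 + (-29 + (-29)**2 - 3*(0 - 3)**2)**2) + 13128 = (-84 + 13*(-29 + 841 - 3*(-3)**2)**2)/(-7 + (-29 + 841 - 3*(-3)**2)**2) + 13128 = (-84 + 13*(-29 + 841 - 3*9)**2)/(-7 + (-29 + 841 - 3*9)**2) + 13128 = (-84 + 13*(-29 + 841 - 27)**2)/(-7 + (-29 + 841 - 27)**2) + 13128 = (-84 + 13*785**2)/(-7 + 785**2) + 13128 = (-84 + 13*616225)/(-7 + 616225) + 13128 = (-84 + 8010925)/616218 + 13128 = (1/616218)*8010841 + 13128 = 8010841/616218 + 13128 = 8097720745/616218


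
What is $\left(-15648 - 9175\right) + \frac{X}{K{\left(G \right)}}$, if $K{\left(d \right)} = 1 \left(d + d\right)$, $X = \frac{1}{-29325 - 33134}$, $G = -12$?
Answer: $- \frac{37210074167}{1499016} \approx -24823.0$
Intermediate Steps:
$X = - \frac{1}{62459}$ ($X = \frac{1}{-62459} = - \frac{1}{62459} \approx -1.6011 \cdot 10^{-5}$)
$K{\left(d \right)} = 2 d$ ($K{\left(d \right)} = 1 \cdot 2 d = 2 d$)
$\left(-15648 - 9175\right) + \frac{X}{K{\left(G \right)}} = \left(-15648 - 9175\right) - \frac{1}{62459 \cdot 2 \left(-12\right)} = -24823 - \frac{1}{62459 \left(-24\right)} = -24823 - - \frac{1}{1499016} = -24823 + \frac{1}{1499016} = - \frac{37210074167}{1499016}$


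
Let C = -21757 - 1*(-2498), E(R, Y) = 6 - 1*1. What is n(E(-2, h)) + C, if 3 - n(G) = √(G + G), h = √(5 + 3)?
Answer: -19256 - √10 ≈ -19259.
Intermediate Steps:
h = 2*√2 (h = √8 = 2*√2 ≈ 2.8284)
E(R, Y) = 5 (E(R, Y) = 6 - 1 = 5)
n(G) = 3 - √2*√G (n(G) = 3 - √(G + G) = 3 - √(2*G) = 3 - √2*√G)
C = -19259 (C = -21757 + 2498 = -19259)
n(E(-2, h)) + C = (3 - √2*√5) - 19259 = (3 - √10) - 19259 = -19256 - √10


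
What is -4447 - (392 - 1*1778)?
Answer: -3061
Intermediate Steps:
-4447 - (392 - 1*1778) = -4447 - (392 - 1778) = -4447 - 1*(-1386) = -4447 + 1386 = -3061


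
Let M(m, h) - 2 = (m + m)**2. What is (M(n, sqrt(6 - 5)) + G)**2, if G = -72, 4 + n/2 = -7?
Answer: 3481956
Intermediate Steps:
n = -22 (n = -8 + 2*(-7) = -8 - 14 = -22)
M(m, h) = 2 + 4*m**2 (M(m, h) = 2 + (m + m)**2 = 2 + (2*m)**2 = 2 + 4*m**2)
(M(n, sqrt(6 - 5)) + G)**2 = ((2 + 4*(-22)**2) - 72)**2 = ((2 + 4*484) - 72)**2 = ((2 + 1936) - 72)**2 = (1938 - 72)**2 = 1866**2 = 3481956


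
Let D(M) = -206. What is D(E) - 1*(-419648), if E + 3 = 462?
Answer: 419442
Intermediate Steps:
E = 459 (E = -3 + 462 = 459)
D(E) - 1*(-419648) = -206 - 1*(-419648) = -206 + 419648 = 419442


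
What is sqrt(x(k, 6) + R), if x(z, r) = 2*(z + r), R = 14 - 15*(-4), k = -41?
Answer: 2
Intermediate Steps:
R = 74 (R = 14 + 60 = 74)
x(z, r) = 2*r + 2*z (x(z, r) = 2*(r + z) = 2*r + 2*z)
sqrt(x(k, 6) + R) = sqrt((2*6 + 2*(-41)) + 74) = sqrt((12 - 82) + 74) = sqrt(-70 + 74) = sqrt(4) = 2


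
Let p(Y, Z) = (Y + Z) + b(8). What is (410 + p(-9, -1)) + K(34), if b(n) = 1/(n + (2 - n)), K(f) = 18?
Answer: 837/2 ≈ 418.50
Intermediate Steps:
b(n) = ½ (b(n) = 1/2 = ½)
p(Y, Z) = ½ + Y + Z (p(Y, Z) = (Y + Z) + ½ = ½ + Y + Z)
(410 + p(-9, -1)) + K(34) = (410 + (½ - 9 - 1)) + 18 = (410 - 19/2) + 18 = 801/2 + 18 = 837/2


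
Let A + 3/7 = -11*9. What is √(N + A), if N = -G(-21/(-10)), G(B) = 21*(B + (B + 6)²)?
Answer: I*√7454559/70 ≈ 39.004*I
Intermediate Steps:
A = -696/7 (A = -3/7 - 11*9 = -3/7 - 99 = -696/7 ≈ -99.429)
G(B) = 21*B + 21*(6 + B)² (G(B) = 21*(B + (6 + B)²) = 21*B + 21*(6 + B)²)
N = -142191/100 (N = -(21*(-21/(-10)) + 21*(6 - 21/(-10))²) = -(21*(-21*(-⅒)) + 21*(6 - 21*(-⅒))²) = -(21*(21/10) + 21*(6 + 21/10)²) = -(441/10 + 21*(81/10)²) = -(441/10 + 21*(6561/100)) = -(441/10 + 137781/100) = -1*142191/100 = -142191/100 ≈ -1421.9)
√(N + A) = √(-142191/100 - 696/7) = √(-1064937/700) = I*√7454559/70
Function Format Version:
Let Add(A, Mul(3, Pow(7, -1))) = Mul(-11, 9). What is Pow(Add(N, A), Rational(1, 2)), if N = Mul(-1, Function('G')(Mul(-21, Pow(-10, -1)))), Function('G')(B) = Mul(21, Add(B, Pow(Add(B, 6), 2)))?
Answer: Mul(Rational(1, 70), I, Pow(7454559, Rational(1, 2))) ≈ Mul(39.004, I)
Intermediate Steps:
A = Rational(-696, 7) (A = Add(Rational(-3, 7), Mul(-11, 9)) = Add(Rational(-3, 7), -99) = Rational(-696, 7) ≈ -99.429)
Function('G')(B) = Add(Mul(21, B), Mul(21, Pow(Add(6, B), 2))) (Function('G')(B) = Mul(21, Add(B, Pow(Add(6, B), 2))) = Add(Mul(21, B), Mul(21, Pow(Add(6, B), 2))))
N = Rational(-142191, 100) (N = Mul(-1, Add(Mul(21, Mul(-21, Pow(-10, -1))), Mul(21, Pow(Add(6, Mul(-21, Pow(-10, -1))), 2)))) = Mul(-1, Add(Mul(21, Mul(-21, Rational(-1, 10))), Mul(21, Pow(Add(6, Mul(-21, Rational(-1, 10))), 2)))) = Mul(-1, Add(Mul(21, Rational(21, 10)), Mul(21, Pow(Add(6, Rational(21, 10)), 2)))) = Mul(-1, Add(Rational(441, 10), Mul(21, Pow(Rational(81, 10), 2)))) = Mul(-1, Add(Rational(441, 10), Mul(21, Rational(6561, 100)))) = Mul(-1, Add(Rational(441, 10), Rational(137781, 100))) = Mul(-1, Rational(142191, 100)) = Rational(-142191, 100) ≈ -1421.9)
Pow(Add(N, A), Rational(1, 2)) = Pow(Add(Rational(-142191, 100), Rational(-696, 7)), Rational(1, 2)) = Pow(Rational(-1064937, 700), Rational(1, 2)) = Mul(Rational(1, 70), I, Pow(7454559, Rational(1, 2)))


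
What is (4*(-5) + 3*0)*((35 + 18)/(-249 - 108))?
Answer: 1060/357 ≈ 2.9692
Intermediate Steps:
(4*(-5) + 3*0)*((35 + 18)/(-249 - 108)) = (-20 + 0)*(53/(-357)) = -1060*(-1)/357 = -20*(-53/357) = 1060/357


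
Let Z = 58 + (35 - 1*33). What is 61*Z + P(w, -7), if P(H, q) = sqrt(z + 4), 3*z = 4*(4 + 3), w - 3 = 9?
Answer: 3660 + 2*sqrt(30)/3 ≈ 3663.7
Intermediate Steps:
w = 12 (w = 3 + 9 = 12)
z = 28/3 (z = (4*(4 + 3))/3 = (4*7)/3 = (1/3)*28 = 28/3 ≈ 9.3333)
Z = 60 (Z = 58 + (35 - 33) = 58 + 2 = 60)
P(H, q) = 2*sqrt(30)/3 (P(H, q) = sqrt(28/3 + 4) = sqrt(40/3) = 2*sqrt(30)/3)
61*Z + P(w, -7) = 61*60 + 2*sqrt(30)/3 = 3660 + 2*sqrt(30)/3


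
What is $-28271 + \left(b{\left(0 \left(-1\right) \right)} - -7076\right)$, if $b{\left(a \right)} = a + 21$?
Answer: $-21174$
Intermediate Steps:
$b{\left(a \right)} = 21 + a$
$-28271 + \left(b{\left(0 \left(-1\right) \right)} - -7076\right) = -28271 + \left(\left(21 + 0 \left(-1\right)\right) - -7076\right) = -28271 + \left(\left(21 + 0\right) + 7076\right) = -28271 + \left(21 + 7076\right) = -28271 + 7097 = -21174$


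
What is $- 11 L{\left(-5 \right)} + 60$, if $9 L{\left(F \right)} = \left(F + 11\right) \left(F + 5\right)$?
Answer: $60$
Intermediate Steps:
$L{\left(F \right)} = \frac{\left(5 + F\right) \left(11 + F\right)}{9}$ ($L{\left(F \right)} = \frac{\left(F + 11\right) \left(F + 5\right)}{9} = \frac{\left(11 + F\right) \left(5 + F\right)}{9} = \frac{\left(5 + F\right) \left(11 + F\right)}{9}$)
$- 11 L{\left(-5 \right)} + 60 = - 11 \left(\frac{55}{9} + \frac{\left(-5\right)^{2}}{9} + \frac{16}{9} \left(-5\right)\right) + 60 = - 11 \left(\frac{55}{9} + \frac{1}{9} \cdot 25 - \frac{80}{9}\right) + 60 = - 11 \left(\frac{55}{9} + \frac{25}{9} - \frac{80}{9}\right) + 60 = \left(-11\right) 0 + 60 = 0 + 60 = 60$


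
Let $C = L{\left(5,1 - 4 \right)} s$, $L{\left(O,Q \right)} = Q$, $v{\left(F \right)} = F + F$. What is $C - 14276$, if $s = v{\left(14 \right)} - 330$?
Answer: $-13370$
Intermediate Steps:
$v{\left(F \right)} = 2 F$
$s = -302$ ($s = 2 \cdot 14 - 330 = 28 - 330 = -302$)
$C = 906$ ($C = \left(1 - 4\right) \left(-302\right) = \left(-3\right) \left(-302\right) = 906$)
$C - 14276 = 906 - 14276 = -13370$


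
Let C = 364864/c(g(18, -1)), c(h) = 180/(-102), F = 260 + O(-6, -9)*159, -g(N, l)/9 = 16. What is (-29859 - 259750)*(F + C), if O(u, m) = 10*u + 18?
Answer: 926057792926/15 ≈ 6.1737e+10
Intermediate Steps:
g(N, l) = -144 (g(N, l) = -9*16 = -144)
O(u, m) = 18 + 10*u
F = -6418 (F = 260 + (18 + 10*(-6))*159 = 260 + (18 - 60)*159 = 260 - 42*159 = 260 - 6678 = -6418)
c(h) = -30/17 (c(h) = 180*(-1/102) = -30/17)
C = -3101344/15 (C = 364864/(-30/17) = 364864*(-17/30) = -3101344/15 ≈ -2.0676e+5)
(-29859 - 259750)*(F + C) = (-29859 - 259750)*(-6418 - 3101344/15) = -289609*(-3197614/15) = 926057792926/15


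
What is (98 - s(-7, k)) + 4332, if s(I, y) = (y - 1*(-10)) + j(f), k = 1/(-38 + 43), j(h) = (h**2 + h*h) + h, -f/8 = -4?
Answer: 11699/5 ≈ 2339.8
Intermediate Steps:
f = 32 (f = -8*(-4) = 32)
j(h) = h + 2*h**2 (j(h) = (h**2 + h**2) + h = 2*h**2 + h = h + 2*h**2)
k = 1/5 ≈ 0.20000
s(I, y) = 2090 + y (s(I, y) = (y - 1*(-10)) + 32*(1 + 2*32) = (y + 10) + 32*(1 + 64) = (10 + y) + 32*65 = (10 + y) + 2080 = 2090 + y)
(98 - s(-7, k)) + 4332 = (98 - (2090 + 1/5)) + 4332 = (98 - 1*10451/5) + 4332 = (98 - 10451/5) + 4332 = -9961/5 + 4332 = 11699/5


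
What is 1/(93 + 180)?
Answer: 1/273 ≈ 0.0036630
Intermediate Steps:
1/(93 + 180) = 1/273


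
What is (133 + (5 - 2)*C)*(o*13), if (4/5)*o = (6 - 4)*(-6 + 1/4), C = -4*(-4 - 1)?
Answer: -288535/8 ≈ -36067.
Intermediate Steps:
C = 20 (C = -4*(-5) = 20)
o = -115/8 (o = 5*((6 - 4)*(-6 + 1/4))/4 = 5*(2*(-6 + ¼))/4 = 5*(2*(-23/4))/4 = (5/4)*(-23/2) = -115/8 ≈ -14.375)
(133 + (5 - 2)*C)*(o*13) = (133 + (5 - 2)*20)*(-115/8*13) = (133 + 3*20)*(-1495/8) = (133 + 60)*(-1495/8) = 193*(-1495/8) = -288535/8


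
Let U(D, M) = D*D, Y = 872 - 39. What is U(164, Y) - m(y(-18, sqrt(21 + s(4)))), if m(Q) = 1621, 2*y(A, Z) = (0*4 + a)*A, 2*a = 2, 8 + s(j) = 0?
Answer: 25275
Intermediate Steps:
s(j) = -8 (s(j) = -8 + 0 = -8)
a = 1 (a = (1/2)*2 = 1)
Y = 833
y(A, Z) = A/2 (y(A, Z) = ((0*4 + 1)*A)/2 = ((0 + 1)*A)/2 = (1*A)/2 = A/2)
U(D, M) = D**2
U(164, Y) - m(y(-18, sqrt(21 + s(4)))) = 164**2 - 1*1621 = 26896 - 1621 = 25275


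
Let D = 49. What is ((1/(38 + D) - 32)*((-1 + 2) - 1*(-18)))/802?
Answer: -52877/69774 ≈ -0.75783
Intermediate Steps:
((1/(38 + D) - 32)*((-1 + 2) - 1*(-18)))/802 = ((1/(38 + 49) - 32)*((-1 + 2) - 1*(-18)))/802 = ((1/87 - 32)*(1 + 18))*(1/802) = ((1/87 - 32)*19)*(1/802) = -2783/87*19*(1/802) = -52877/87*1/802 = -52877/69774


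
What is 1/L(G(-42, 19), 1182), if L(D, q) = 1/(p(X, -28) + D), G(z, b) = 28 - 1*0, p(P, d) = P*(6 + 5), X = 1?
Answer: 39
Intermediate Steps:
p(P, d) = 11*P (p(P, d) = P*11 = 11*P)
G(z, b) = 28 (G(z, b) = 28 + 0 = 28)
L(D, q) = 1/(11 + D) (L(D, q) = 1/(11*1 + D) = 1/(11 + D))
1/L(G(-42, 19), 1182) = 1/(1/(11 + 28)) = 1/(1/39) = 39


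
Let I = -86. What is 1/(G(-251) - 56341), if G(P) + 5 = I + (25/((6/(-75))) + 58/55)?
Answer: -110/6241779 ≈ -1.7623e-5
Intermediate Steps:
G(P) = -44269/110 (G(P) = -5 + (-86 + (25/((6/(-75))) + 58/55)) = -5 + (-86 + (25/((6*(-1/75))) + 58*(1/55))) = -5 + (-86 + (25/(-2/25) + 58/55)) = -5 + (-86 + (25*(-25/2) + 58/55)) = -5 + (-86 + (-625/2 + 58/55)) = -5 + (-86 - 34259/110) = -5 - 43719/110 = -44269/110)
1/(G(-251) - 56341) = 1/(-44269/110 - 56341) = 1/(-6241779/110) = -110/6241779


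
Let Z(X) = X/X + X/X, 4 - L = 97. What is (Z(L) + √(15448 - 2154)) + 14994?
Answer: 14996 + 17*√46 ≈ 15111.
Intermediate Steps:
L = -93 (L = 4 - 1*97 = 4 - 97 = -93)
Z(X) = 2 (Z(X) = 1 + 1 = 2)
(Z(L) + √(15448 - 2154)) + 14994 = (2 + √(15448 - 2154)) + 14994 = (2 + √13294) + 14994 = (2 + 17*√46) + 14994 = 14996 + 17*√46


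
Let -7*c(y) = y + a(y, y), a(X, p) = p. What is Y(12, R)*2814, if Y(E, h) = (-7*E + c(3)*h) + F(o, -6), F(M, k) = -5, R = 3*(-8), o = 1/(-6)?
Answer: -192558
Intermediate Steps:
o = -1/6 ≈ -0.16667
R = -24
c(y) = -2*y/7 (c(y) = -(y + y)/7 = -2*y/7)
Y(E, h) = -5 - 7*E - 6*h/7 (Y(E, h) = (-7*E + (-2/7*3)*h) - 5 = (-7*E - 6*h/7) - 5 = -5 - 7*E - 6*h/7)
Y(12, R)*2814 = (-5 - 7*12 - 6/7*(-24))*2814 = (-5 - 84 + 144/7)*2814 = -479/7*2814 = -192558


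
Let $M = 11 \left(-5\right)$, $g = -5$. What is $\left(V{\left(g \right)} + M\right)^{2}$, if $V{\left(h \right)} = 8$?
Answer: $2209$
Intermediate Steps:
$M = -55$
$\left(V{\left(g \right)} + M\right)^{2} = \left(8 - 55\right)^{2} = \left(-47\right)^{2} = 2209$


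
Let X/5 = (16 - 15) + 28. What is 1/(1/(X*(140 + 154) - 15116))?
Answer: 27514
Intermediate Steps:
X = 145 (X = 5*((16 - 15) + 28) = 5*(1 + 28) = 5*29 = 145)
1/(1/(X*(140 + 154) - 15116)) = 1/(1/(145*(140 + 154) - 15116)) = 1/(1/(145*294 - 15116)) = 1/(1/(42630 - 15116)) = 1/(1/27514) = 27514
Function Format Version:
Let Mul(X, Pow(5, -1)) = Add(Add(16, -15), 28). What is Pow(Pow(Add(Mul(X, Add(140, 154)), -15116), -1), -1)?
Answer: 27514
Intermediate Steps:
X = 145 (X = Mul(5, Add(Add(16, -15), 28)) = Mul(5, Add(1, 28)) = Mul(5, 29) = 145)
Pow(Pow(Add(Mul(X, Add(140, 154)), -15116), -1), -1) = Pow(Pow(Add(Mul(145, Add(140, 154)), -15116), -1), -1) = Pow(Pow(Add(Mul(145, 294), -15116), -1), -1) = Pow(Pow(Add(42630, -15116), -1), -1) = Pow(Pow(27514, -1), -1) = Pow(Rational(1, 27514), -1) = 27514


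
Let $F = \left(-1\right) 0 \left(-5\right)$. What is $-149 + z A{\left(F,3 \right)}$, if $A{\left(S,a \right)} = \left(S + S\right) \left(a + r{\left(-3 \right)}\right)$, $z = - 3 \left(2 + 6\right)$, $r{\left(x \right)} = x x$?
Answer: $-149$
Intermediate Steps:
$r{\left(x \right)} = x^{2}$
$z = -24$ ($z = \left(-3\right) 8 = -24$)
$F = 0$ ($F = 0 \left(-5\right) = 0$)
$A{\left(S,a \right)} = 2 S \left(9 + a\right)$ ($A{\left(S,a \right)} = \left(S + S\right) \left(a + \left(-3\right)^{2}\right) = 2 S \left(a + 9\right) = 2 S \left(9 + a\right)$)
$-149 + z A{\left(F,3 \right)} = -149 - 24 \cdot 2 \cdot 0 \left(9 + 3\right) = -149 - 24 \cdot 2 \cdot 0 \cdot 12 = -149 - 0 = -149 + 0 = -149$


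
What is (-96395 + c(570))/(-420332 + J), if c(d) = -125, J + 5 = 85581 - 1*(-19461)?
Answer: 19304/63059 ≈ 0.30613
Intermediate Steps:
J = 105037 (J = -5 + (85581 - 1*(-19461)) = -5 + (85581 + 19461) = -5 + 105042 = 105037)
(-96395 + c(570))/(-420332 + J) = (-96395 - 125)/(-420332 + 105037) = -96520/(-315295) = -96520*(-1/315295) = 19304/63059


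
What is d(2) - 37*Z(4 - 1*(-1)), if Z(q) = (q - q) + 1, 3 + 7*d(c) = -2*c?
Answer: -38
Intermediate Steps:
d(c) = -3/7 - 2*c/7 (d(c) = -3/7 + (-2*c)/7 = -3/7 - 2*c/7)
Z(q) = 1 (Z(q) = 0 + 1 = 1)
d(2) - 37*Z(4 - 1*(-1)) = (-3/7 - 2/7*2) - 37*1 = (-3/7 - 4/7) - 37 = -1 - 37 = -38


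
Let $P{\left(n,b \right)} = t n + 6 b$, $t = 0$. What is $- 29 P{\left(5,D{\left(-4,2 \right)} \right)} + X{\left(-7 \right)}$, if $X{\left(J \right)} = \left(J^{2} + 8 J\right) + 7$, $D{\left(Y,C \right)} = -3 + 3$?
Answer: $0$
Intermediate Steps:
$D{\left(Y,C \right)} = 0$
$P{\left(n,b \right)} = 6 b$ ($P{\left(n,b \right)} = 0 n + 6 b = 0 + 6 b = 6 b$)
$X{\left(J \right)} = 7 + J^{2} + 8 J$
$- 29 P{\left(5,D{\left(-4,2 \right)} \right)} + X{\left(-7 \right)} = - 29 \cdot 6 \cdot 0 + \left(7 + \left(-7\right)^{2} + 8 \left(-7\right)\right) = \left(-29\right) 0 + \left(7 + 49 - 56\right) = 0 + 0 = 0$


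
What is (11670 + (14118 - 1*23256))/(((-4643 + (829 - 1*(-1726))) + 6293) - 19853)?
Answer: -211/1304 ≈ -0.16181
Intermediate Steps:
(11670 + (14118 - 1*23256))/(((-4643 + (829 - 1*(-1726))) + 6293) - 19853) = (11670 + (14118 - 23256))/(((-4643 + (829 + 1726)) + 6293) - 19853) = (11670 - 9138)/(((-4643 + 2555) + 6293) - 19853) = 2532/((-2088 + 6293) - 19853) = 2532/(4205 - 19853) = 2532/(-15648) = 2532*(-1/15648) = -211/1304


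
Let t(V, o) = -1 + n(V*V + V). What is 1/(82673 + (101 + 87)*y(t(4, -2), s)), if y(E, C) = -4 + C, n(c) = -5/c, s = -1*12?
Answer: 1/79665 ≈ 1.2553e-5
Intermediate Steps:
s = -12
t(V, o) = -1 - 5/(V + V**2) (t(V, o) = -1 - 5/(V*V + V) = -1 - 5/(V**2 + V) = -1 - 5/(V + V**2))
1/(82673 + (101 + 87)*y(t(4, -2), s)) = 1/(82673 + (101 + 87)*(-4 - 12)) = 1/(82673 + 188*(-16)) = 1/(82673 - 3008) = 1/79665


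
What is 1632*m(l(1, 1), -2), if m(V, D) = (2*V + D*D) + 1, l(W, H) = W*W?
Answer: 11424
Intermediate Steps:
l(W, H) = W²
m(V, D) = 1 + D² + 2*V (m(V, D) = (2*V + D²) + 1 = (D² + 2*V) + 1 = 1 + D² + 2*V)
1632*m(l(1, 1), -2) = 1632*(1 + (-2)² + 2*1²) = 1632*(1 + 4 + 2*1) = 1632*(1 + 4 + 2) = 1632*7 = 11424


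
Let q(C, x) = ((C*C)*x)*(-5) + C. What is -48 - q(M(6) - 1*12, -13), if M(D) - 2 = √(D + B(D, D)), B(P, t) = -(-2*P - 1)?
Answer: -7773 + 1299*√19 ≈ -2110.8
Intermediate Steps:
B(P, t) = 1 + 2*P (B(P, t) = -(-1 - 2*P) = 1 + 2*P)
M(D) = 2 + √(1 + 3*D) (M(D) = 2 + √(D + (1 + 2*D)) = 2 + √(1 + 3*D))
q(C, x) = C - 5*x*C² (q(C, x) = (C²*x)*(-5) + C = (x*C²)*(-5) + C = -5*x*C² + C = C - 5*x*C²)
-48 - q(M(6) - 1*12, -13) = -48 - ((2 + √(1 + 3*6)) - 1*12)*(1 - 5*((2 + √(1 + 3*6)) - 1*12)*(-13)) = -48 - ((2 + √(1 + 18)) - 12)*(1 - 5*((2 + √(1 + 18)) - 12)*(-13)) = -48 - ((2 + √19) - 12)*(1 - 5*((2 + √19) - 12)*(-13)) = -48 - (-10 + √19)*(1 - 5*(-10 + √19)*(-13)) = -48 - (-10 + √19)*(1 + (-650 + 65*√19)) = -48 - (-10 + √19)*(-649 + 65*√19) = -48 - (-649 + 65*√19)*(-10 + √19)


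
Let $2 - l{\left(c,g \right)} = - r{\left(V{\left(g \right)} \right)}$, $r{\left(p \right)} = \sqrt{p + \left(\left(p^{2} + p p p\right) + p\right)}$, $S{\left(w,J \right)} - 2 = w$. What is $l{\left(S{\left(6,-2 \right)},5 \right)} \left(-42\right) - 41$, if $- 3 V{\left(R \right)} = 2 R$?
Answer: $-125 - \frac{56 i \sqrt{165}}{3} \approx -125.0 - 239.78 i$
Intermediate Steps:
$S{\left(w,J \right)} = 2 + w$
$V{\left(R \right)} = - \frac{2 R}{3}$
$r{\left(p \right)} = \sqrt{p^{2} + p^{3} + 2 p}$ ($r{\left(p \right)} = \sqrt{p + \left(\left(p^{2} + p^{2} p\right) + p\right)} = \sqrt{p + \left(\left(p^{2} + p^{3}\right) + p\right)} = \sqrt{p + \left(p + p^{2} + p^{3}\right)} = \sqrt{p^{2} + p^{3} + 2 p}$)
$l{\left(c,g \right)} = 2 + \frac{\sqrt{6} \sqrt{- g \left(2 - \frac{2 g}{3} + \frac{4 g^{2}}{9}\right)}}{3}$ ($l{\left(c,g \right)} = 2 - - \sqrt{- \frac{2 g}{3} \left(2 - \frac{2 g}{3} + \left(- \frac{2 g}{3}\right)^{2}\right)} = 2 - - \sqrt{- \frac{2 g}{3} \left(2 - \frac{2 g}{3} + \frac{4 g^{2}}{9}\right)} = 2 - - \sqrt{- \frac{2 g \left(2 - \frac{2 g}{3} + \frac{4 g^{2}}{9}\right)}{3}} = 2 - - \frac{\sqrt{6} \sqrt{- g \left(2 - \frac{2 g}{3} + \frac{4 g^{2}}{9}\right)}}{3} = 2 + \frac{\sqrt{6} \sqrt{- g \left(2 - \frac{2 g}{3} + \frac{4 g^{2}}{9}\right)}}{3}$)
$l{\left(S{\left(6,-2 \right)},5 \right)} \left(-42\right) - 41 = \left(2 + \frac{2 \sqrt{3} \sqrt{5 \left(-9 - 2 \cdot 5^{2} + 3 \cdot 5\right)}}{9}\right) \left(-42\right) - 41 = \left(2 + \frac{2 \sqrt{3} \sqrt{5 \left(-9 - 50 + 15\right)}}{9}\right) \left(-42\right) - 41 = \left(2 + \frac{2 \sqrt{3} \sqrt{5 \left(-44\right)}}{9}\right) \left(-42\right) - 41 = \left(2 + \frac{2 \sqrt{3} \sqrt{-220}}{9}\right) \left(-42\right) - 41 = \left(2 + \frac{2 \sqrt{3} \cdot 2 i \sqrt{55}}{9}\right) \left(-42\right) - 41 = \left(2 + \frac{4 i \sqrt{165}}{9}\right) \left(-42\right) - 41 = \left(-84 - \frac{56 i \sqrt{165}}{3}\right) - 41 = -125 - \frac{56 i \sqrt{165}}{3}$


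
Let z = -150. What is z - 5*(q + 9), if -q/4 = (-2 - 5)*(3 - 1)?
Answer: -475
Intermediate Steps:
q = 56 (q = -4*(-2 - 5)*(3 - 1) = -(-28)*2 = -4*(-14) = 56)
z - 5*(q + 9) = -150 - 5*(56 + 9) = -150 - 5*65 = -150 - 1*325 = -150 - 325 = -475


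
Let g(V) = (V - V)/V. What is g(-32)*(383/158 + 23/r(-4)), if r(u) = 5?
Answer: 0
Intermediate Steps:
g(V) = 0 (g(V) = 0/V = 0)
g(-32)*(383/158 + 23/r(-4)) = 0*(383/158 + 23/5) = 0*(5549/790) = 0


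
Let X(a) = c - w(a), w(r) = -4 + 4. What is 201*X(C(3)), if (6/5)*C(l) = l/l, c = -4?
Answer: -804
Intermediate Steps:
w(r) = 0
C(l) = ⅚ (C(l) = 5*(l/l)/6 = (⅚)*1 = ⅚)
X(a) = -4 (X(a) = -4 - 1*0 = -4 + 0 = -4)
201*X(C(3)) = 201*(-4) = -804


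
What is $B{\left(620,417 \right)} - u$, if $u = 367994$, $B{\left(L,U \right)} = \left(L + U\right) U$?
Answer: $64435$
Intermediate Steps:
$B{\left(L,U \right)} = U \left(L + U\right)$
$B{\left(620,417 \right)} - u = 417 \left(620 + 417\right) - 367994 = 417 \cdot 1037 - 367994 = 432429 - 367994 = 64435$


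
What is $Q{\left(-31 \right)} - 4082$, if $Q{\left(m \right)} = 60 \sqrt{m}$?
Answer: $-4082 + 60 i \sqrt{31} \approx -4082.0 + 334.07 i$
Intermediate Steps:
$Q{\left(-31 \right)} - 4082 = 60 \sqrt{-31} - 4082 = 60 i \sqrt{31} - 4082 = -4082 + 60 i \sqrt{31}$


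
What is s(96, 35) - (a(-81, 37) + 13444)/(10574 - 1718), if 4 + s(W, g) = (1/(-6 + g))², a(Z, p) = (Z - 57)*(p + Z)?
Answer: -281681/45414 ≈ -6.2025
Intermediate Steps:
a(Z, p) = (-57 + Z)*(Z + p)
s(W, g) = -4 + (-6 + g)⁻² (s(W, g) = -4 + (1/(-6 + g))² = -4 + (-6 + g)⁻²)
s(96, 35) - (a(-81, 37) + 13444)/(10574 - 1718) = (-4 + (-6 + 35)⁻²) - (((-81)² - 57*(-81) - 57*37 - 81*37) + 13444)/(10574 - 1718) = (-4 + 29⁻²) - ((6561 + 4617 - 2109 - 2997) + 13444)/8856 = (-4 + 1/841) - (6072 + 13444)/8856 = -3363/841 - 19516/8856 = -3363/841 - 1*119/54 = -3363/841 - 119/54 = -281681/45414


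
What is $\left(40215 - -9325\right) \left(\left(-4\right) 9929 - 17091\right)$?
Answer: $-2814218780$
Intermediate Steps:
$\left(40215 - -9325\right) \left(\left(-4\right) 9929 - 17091\right) = \left(40215 + \left(9400 - 75\right)\right) \left(-39716 - 17091\right) = \left(40215 + 9325\right) \left(-56807\right) = 49540 \left(-56807\right) = -2814218780$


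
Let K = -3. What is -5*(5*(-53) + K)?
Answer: 1340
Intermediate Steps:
-5*(5*(-53) + K) = -5*(5*(-53) - 3) = -5*(-265 - 3) = -5*(-268) = 1340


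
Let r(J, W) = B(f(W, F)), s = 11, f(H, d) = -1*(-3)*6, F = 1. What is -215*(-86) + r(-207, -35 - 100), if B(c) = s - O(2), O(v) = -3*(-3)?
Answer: 18492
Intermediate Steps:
O(v) = 9
f(H, d) = 18 (f(H, d) = 3*6 = 18)
B(c) = 2 (B(c) = 11 - 1*9 = 11 - 9 = 2)
r(J, W) = 2
-215*(-86) + r(-207, -35 - 100) = -215*(-86) + 2 = 18490 + 2 = 18492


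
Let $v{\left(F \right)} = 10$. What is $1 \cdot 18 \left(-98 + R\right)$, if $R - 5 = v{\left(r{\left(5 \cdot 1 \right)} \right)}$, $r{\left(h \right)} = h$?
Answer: $-1494$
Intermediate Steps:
$R = 15$ ($R = 5 + 10 = 15$)
$1 \cdot 18 \left(-98 + R\right) = 1 \cdot 18 \left(-98 + 15\right) = 18 \left(-83\right) = -1494$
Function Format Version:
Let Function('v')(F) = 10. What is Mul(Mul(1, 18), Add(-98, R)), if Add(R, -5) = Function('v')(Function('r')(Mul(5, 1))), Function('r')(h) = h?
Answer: -1494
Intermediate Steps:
R = 15 (R = Add(5, 10) = 15)
Mul(Mul(1, 18), Add(-98, R)) = Mul(Mul(1, 18), Add(-98, 15)) = Mul(18, -83) = -1494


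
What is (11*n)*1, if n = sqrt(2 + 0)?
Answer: 11*sqrt(2) ≈ 15.556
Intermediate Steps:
n = sqrt(2) ≈ 1.4142
(11*n)*1 = (11*sqrt(2))*1 = 11*sqrt(2)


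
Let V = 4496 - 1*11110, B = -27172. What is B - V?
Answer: -20558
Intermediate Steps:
V = -6614 (V = 4496 - 11110 = -6614)
B - V = -27172 - 1*(-6614) = -27172 + 6614 = -20558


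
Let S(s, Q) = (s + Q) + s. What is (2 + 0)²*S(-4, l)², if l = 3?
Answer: 100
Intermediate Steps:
S(s, Q) = Q + 2*s (S(s, Q) = (Q + s) + s = Q + 2*s)
(2 + 0)²*S(-4, l)² = (2 + 0)²*(3 + 2*(-4))² = 2²*(3 - 8)² = 4*(-5)² = 4*25 = 100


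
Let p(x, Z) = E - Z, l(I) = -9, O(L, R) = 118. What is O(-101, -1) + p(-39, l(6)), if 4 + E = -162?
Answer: -39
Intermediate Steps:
E = -166 (E = -4 - 162 = -166)
p(x, Z) = -166 - Z
O(-101, -1) + p(-39, l(6)) = 118 + (-166 - 1*(-9)) = 118 + (-166 + 9) = 118 - 157 = -39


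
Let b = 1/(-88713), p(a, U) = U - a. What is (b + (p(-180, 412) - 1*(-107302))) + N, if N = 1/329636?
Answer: 3155144076465469/29242998468 ≈ 1.0789e+5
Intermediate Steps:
N = 1/329636 ≈ 3.0336e-6
b = -1/88713 ≈ -1.1272e-5
(b + (p(-180, 412) - 1*(-107302))) + N = (-1/88713 + ((412 - 1*(-180)) - 1*(-107302))) + 1/329636 = (-1/88713 + ((412 + 180) + 107302)) + 1/329636 = (-1/88713 + (592 + 107302)) + 1/329636 = (-1/88713 + 107894) + 1/329636 = 9571600421/88713 + 1/329636 = 3155144076465469/29242998468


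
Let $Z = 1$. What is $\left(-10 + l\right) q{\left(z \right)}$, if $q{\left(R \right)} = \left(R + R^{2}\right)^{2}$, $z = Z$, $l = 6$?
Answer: $-16$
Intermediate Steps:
$z = 1$
$\left(-10 + l\right) q{\left(z \right)} = \left(-10 + 6\right) 1^{2} \left(1 + 1\right)^{2} = - 4 \cdot 1 \cdot 2^{2} = - 4 \cdot 1 \cdot 4 = \left(-4\right) 4 = -16$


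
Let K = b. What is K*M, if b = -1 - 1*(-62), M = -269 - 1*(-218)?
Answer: -3111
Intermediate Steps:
M = -51 (M = -269 + 218 = -51)
b = 61 (b = -1 + 62 = 61)
K = 61
K*M = 61*(-51) = -3111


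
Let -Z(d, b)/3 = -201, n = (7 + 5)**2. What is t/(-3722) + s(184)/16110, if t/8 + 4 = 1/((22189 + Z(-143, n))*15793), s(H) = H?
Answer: 27004833135233/1348959770782470 ≈ 0.020019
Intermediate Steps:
n = 144 (n = 12**2 = 144)
Z(d, b) = 603 (Z(d, b) = -3*(-201) = 603)
t = -1439816223/44994257 (t = -32 + 8*(1/((22189 + 603)*15793)) = -32 + 8*((1/15793)/22792) = -32 + 8*((1/22792)*(1/15793)) = -32 + 8*(1/359954056) = -32 + 1/44994257 = -1439816223/44994257 ≈ -32.000)
t/(-3722) + s(184)/16110 = -1439816223/44994257/(-3722) + 184/16110 = -1439816223/44994257*(-1/3722) + 184*(1/16110) = 1439816223/167468624554 + 92/8055 = 27004833135233/1348959770782470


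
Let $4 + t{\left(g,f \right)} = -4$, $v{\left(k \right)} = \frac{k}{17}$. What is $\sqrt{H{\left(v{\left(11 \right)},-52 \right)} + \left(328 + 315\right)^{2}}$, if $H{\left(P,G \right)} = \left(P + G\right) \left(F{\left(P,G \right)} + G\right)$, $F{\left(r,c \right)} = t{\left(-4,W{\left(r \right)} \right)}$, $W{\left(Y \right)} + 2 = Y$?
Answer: $\frac{\sqrt{120377221}}{17} \approx 645.39$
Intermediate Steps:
$v{\left(k \right)} = \frac{k}{17}$ ($v{\left(k \right)} = k \frac{1}{17} = \frac{k}{17}$)
$W{\left(Y \right)} = -2 + Y$
$t{\left(g,f \right)} = -8$ ($t{\left(g,f \right)} = -4 - 4 = -8$)
$F{\left(r,c \right)} = -8$
$H{\left(P,G \right)} = \left(-8 + G\right) \left(G + P\right)$ ($H{\left(P,G \right)} = \left(P + G\right) \left(-8 + G\right) = \left(G + P\right) \left(-8 + G\right) = \left(-8 + G\right) \left(G + P\right)$)
$\sqrt{H{\left(v{\left(11 \right)},-52 \right)} + \left(328 + 315\right)^{2}} = \sqrt{\left(\left(-52\right)^{2} - -416 - 8 \cdot \frac{1}{17} \cdot 11 - 52 \cdot \frac{1}{17} \cdot 11\right) + \left(328 + 315\right)^{2}} = \sqrt{\left(2704 + 416 - \frac{88}{17} - \frac{572}{17}\right) + 643^{2}} = \sqrt{\left(2704 + 416 - \frac{88}{17} - \frac{572}{17}\right) + 413449} = \sqrt{\frac{52380}{17} + 413449} = \sqrt{\frac{7081013}{17}} = \frac{\sqrt{120377221}}{17}$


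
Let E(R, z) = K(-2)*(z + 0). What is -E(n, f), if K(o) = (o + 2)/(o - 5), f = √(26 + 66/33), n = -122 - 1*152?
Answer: 0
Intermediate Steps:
n = -274 (n = -122 - 152 = -274)
f = 2*√7 (f = √(26 + 66*(1/33)) = √(26 + 2) = √28 = 2*√7 ≈ 5.2915)
K(o) = (2 + o)/(-5 + o)
E(R, z) = 0 (E(R, z) = ((2 - 2)/(-5 - 2))*(z + 0) = (0/(-7))*z = (-⅐*0)*z = 0*z = 0)
-E(n, f) = -1*0 = 0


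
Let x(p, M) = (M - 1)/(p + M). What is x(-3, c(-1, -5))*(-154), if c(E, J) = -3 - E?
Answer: -462/5 ≈ -92.400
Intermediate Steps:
x(p, M) = (-1 + M)/(M + p)
x(-3, c(-1, -5))*(-154) = ((-1 + (-3 - 1*(-1)))/((-3 - 1*(-1)) - 3))*(-154) = ((-1 + (-3 + 1))/((-3 + 1) - 3))*(-154) = ((-1 - 2)/(-2 - 3))*(-154) = (-3/(-5))*(-154) = -⅕*(-3)*(-154) = (⅗)*(-154) = -462/5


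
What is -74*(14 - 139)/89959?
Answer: 9250/89959 ≈ 0.10282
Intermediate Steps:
-74*(14 - 139)/89959 = -74*(-125)*(1/89959) = 9250*(1/89959) = 9250/89959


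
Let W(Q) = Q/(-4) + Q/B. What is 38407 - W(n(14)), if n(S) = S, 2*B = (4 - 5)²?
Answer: 76765/2 ≈ 38383.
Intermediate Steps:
B = ½ (B = (4 - 5)²/2 = (½)*(-1)² = (½)*1 = ½ ≈ 0.50000)
W(Q) = 7*Q/4 (W(Q) = Q/(-4) + Q/(½) = Q*(-¼) + Q*2 = -Q/4 + 2*Q = 7*Q/4)
38407 - W(n(14)) = 38407 - 7*14/4 = 38407 - 1*49/2 = 38407 - 49/2 = 76765/2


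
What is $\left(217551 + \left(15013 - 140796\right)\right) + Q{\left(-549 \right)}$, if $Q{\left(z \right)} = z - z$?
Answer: $91768$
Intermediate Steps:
$Q{\left(z \right)} = 0$
$\left(217551 + \left(15013 - 140796\right)\right) + Q{\left(-549 \right)} = \left(217551 + \left(15013 - 140796\right)\right) + 0 = \left(217551 - 125783\right) + 0 = 91768 + 0 = 91768$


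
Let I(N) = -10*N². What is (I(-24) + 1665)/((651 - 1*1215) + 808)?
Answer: -4095/244 ≈ -16.783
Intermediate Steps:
(I(-24) + 1665)/((651 - 1*1215) + 808) = (-10*(-24)² + 1665)/((651 - 1*1215) + 808) = (-10*576 + 1665)/((651 - 1215) + 808) = (-5760 + 1665)/(-564 + 808) = -4095/244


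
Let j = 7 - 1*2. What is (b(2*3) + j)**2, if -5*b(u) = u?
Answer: 361/25 ≈ 14.440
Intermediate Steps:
b(u) = -u/5
j = 5 (j = 7 - 2 = 5)
(b(2*3) + j)**2 = (-2*3/5 + 5)**2 = (-1/5*6 + 5)**2 = (-6/5 + 5)**2 = (19/5)**2 = 361/25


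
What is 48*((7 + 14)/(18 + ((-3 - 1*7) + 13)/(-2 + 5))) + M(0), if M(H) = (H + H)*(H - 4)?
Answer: 1008/19 ≈ 53.053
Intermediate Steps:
M(H) = 2*H*(-4 + H) (M(H) = (2*H)*(-4 + H) = 2*H*(-4 + H))
48*((7 + 14)/(18 + ((-3 - 1*7) + 13)/(-2 + 5))) + M(0) = 48*((7 + 14)/(18 + ((-3 - 1*7) + 13)/(-2 + 5))) + 2*0*(-4 + 0) = 48*(21/(18 + ((-3 - 7) + 13)/3)) + 2*0*(-4) = 48*(21/(18 + (-10 + 13)*(⅓))) + 0 = 48*(21/(18 + 3*(⅓))) + 0 = 48*(21/(18 + 1)) + 0 = 48*(21/19) + 0 = 1008/19 + 0 = 1008/19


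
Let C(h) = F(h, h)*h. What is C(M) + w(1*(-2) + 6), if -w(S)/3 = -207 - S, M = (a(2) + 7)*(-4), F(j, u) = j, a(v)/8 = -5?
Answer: 18057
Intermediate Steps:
a(v) = -40 (a(v) = 8*(-5) = -40)
M = 132 (M = (-40 + 7)*(-4) = -33*(-4) = 132)
w(S) = 621 + 3*S (w(S) = -3*(-207 - S) = 621 + 3*S)
C(h) = h² (C(h) = h*h = h²)
C(M) + w(1*(-2) + 6) = 132² + (621 + 3*(1*(-2) + 6)) = 17424 + (621 + 3*(-2 + 6)) = 17424 + (621 + 3*4) = 17424 + (621 + 12) = 17424 + 633 = 18057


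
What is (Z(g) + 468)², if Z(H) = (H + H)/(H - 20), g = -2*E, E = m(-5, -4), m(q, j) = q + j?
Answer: 202500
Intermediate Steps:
m(q, j) = j + q
E = -9 (E = -4 - 5 = -9)
g = 18 (g = -2*(-9) = 18)
Z(H) = 2*H/(-20 + H) (Z(H) = (2*H)/(-20 + H) = 2*H/(-20 + H))
(Z(g) + 468)² = (2*18/(-20 + 18) + 468)² = (2*18/(-2) + 468)² = (2*18*(-½) + 468)² = (-18 + 468)² = 450² = 202500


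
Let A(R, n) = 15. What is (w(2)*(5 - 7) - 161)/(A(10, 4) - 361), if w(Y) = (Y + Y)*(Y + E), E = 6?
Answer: 225/346 ≈ 0.65029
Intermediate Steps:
w(Y) = 2*Y*(6 + Y) (w(Y) = (Y + Y)*(Y + 6) = (2*Y)*(6 + Y) = 2*Y*(6 + Y))
(w(2)*(5 - 7) - 161)/(A(10, 4) - 361) = ((2*2*(6 + 2))*(5 - 7) - 161)/(15 - 361) = ((2*2*8)*(-2) - 161)/(-346) = (32*(-2) - 161)*(-1/346) = (-64 - 161)*(-1/346) = -225*(-1/346) = 225/346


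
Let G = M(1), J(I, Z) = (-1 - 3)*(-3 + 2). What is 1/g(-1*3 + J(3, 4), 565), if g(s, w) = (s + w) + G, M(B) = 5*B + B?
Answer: 1/572 ≈ 0.0017483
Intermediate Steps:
J(I, Z) = 4 (J(I, Z) = -4*(-1) = 4)
M(B) = 6*B
G = 6 (G = 6*1 = 6)
g(s, w) = 6 + s + w (g(s, w) = (s + w) + 6 = 6 + s + w)
1/g(-1*3 + J(3, 4), 565) = 1/(6 + (-1*3 + 4) + 565) = 1/(6 + (-3 + 4) + 565) = 1/(6 + 1 + 565) = 1/572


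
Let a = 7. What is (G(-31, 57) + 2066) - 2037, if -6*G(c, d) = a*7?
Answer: 125/6 ≈ 20.833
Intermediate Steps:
G(c, d) = -49/6 (G(c, d) = -7*7/6 = -⅙*49 = -49/6)
(G(-31, 57) + 2066) - 2037 = (-49/6 + 2066) - 2037 = 12347/6 - 2037 = 125/6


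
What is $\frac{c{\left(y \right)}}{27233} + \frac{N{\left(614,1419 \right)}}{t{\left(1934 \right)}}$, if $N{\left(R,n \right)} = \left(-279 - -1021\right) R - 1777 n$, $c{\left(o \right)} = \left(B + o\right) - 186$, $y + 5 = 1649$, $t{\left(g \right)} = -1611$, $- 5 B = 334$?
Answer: $\frac{281324691991}{219361815} \approx 1282.5$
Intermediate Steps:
$B = - \frac{334}{5}$ ($B = \left(- \frac{1}{5}\right) 334 = - \frac{334}{5} \approx -66.8$)
$y = 1644$ ($y = -5 + 1649 = 1644$)
$c{\left(o \right)} = - \frac{1264}{5} + o$ ($c{\left(o \right)} = \left(- \frac{334}{5} + o\right) - 186 = - \frac{1264}{5} + o$)
$N{\left(R,n \right)} = - 1777 n + 742 R$ ($N{\left(R,n \right)} = \left(-279 + 1021\right) R - 1777 n = 742 R - 1777 n = - 1777 n + 742 R$)
$\frac{c{\left(y \right)}}{27233} + \frac{N{\left(614,1419 \right)}}{t{\left(1934 \right)}} = \frac{- \frac{1264}{5} + 1644}{27233} + \frac{\left(-1777\right) 1419 + 742 \cdot 614}{-1611} = \frac{6956}{5} \cdot \frac{1}{27233} + \left(-2521563 + 455588\right) \left(- \frac{1}{1611}\right) = \frac{6956}{136165} - - \frac{2065975}{1611} = \frac{6956}{136165} + \frac{2065975}{1611} = \frac{281324691991}{219361815}$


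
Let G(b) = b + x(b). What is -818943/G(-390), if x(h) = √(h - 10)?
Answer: 31938777/15250 + 818943*I/7625 ≈ 2094.3 + 107.4*I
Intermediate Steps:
x(h) = √(-10 + h)
G(b) = b + √(-10 + b)
-818943/G(-390) = -818943/(-390 + √(-10 - 390)) = -818943/(-390 + √(-400)) = -818943*(-390 - 20*I)/152500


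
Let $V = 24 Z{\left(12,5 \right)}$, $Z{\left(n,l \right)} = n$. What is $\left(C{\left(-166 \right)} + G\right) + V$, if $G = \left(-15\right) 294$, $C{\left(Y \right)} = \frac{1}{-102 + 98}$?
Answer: $- \frac{16489}{4} \approx -4122.3$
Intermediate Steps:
$C{\left(Y \right)} = - \frac{1}{4}$ ($C{\left(Y \right)} = \frac{1}{-4} = - \frac{1}{4}$)
$G = -4410$
$V = 288$ ($V = 24 \cdot 12 = 288$)
$\left(C{\left(-166 \right)} + G\right) + V = \left(- \frac{1}{4} - 4410\right) + 288 = - \frac{17641}{4} + 288 = - \frac{16489}{4}$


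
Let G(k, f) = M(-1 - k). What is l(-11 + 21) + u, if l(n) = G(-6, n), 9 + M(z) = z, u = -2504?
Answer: -2508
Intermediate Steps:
M(z) = -9 + z
G(k, f) = -10 - k (G(k, f) = -9 + (-1 - k) = -10 - k)
l(n) = -4 (l(n) = -10 - 1*(-6) = -10 + 6 = -4)
l(-11 + 21) + u = -4 - 2504 = -2508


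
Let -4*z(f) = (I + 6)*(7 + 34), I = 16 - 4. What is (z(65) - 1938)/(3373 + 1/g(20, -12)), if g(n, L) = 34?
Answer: -72165/114683 ≈ -0.62926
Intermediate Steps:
I = 12
z(f) = -369/2 (z(f) = -(12 + 6)*(7 + 34)/4 = -9*41/2 = -¼*738 = -369/2)
(z(65) - 1938)/(3373 + 1/g(20, -12)) = (-369/2 - 1938)/(3373 + 1/34) = -4245/(2*(3373 + 1/34)) = -4245/(2*114683/34) = -4245/2*34/114683 = -72165/114683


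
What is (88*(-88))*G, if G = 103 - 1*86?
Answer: -131648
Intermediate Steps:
G = 17 (G = 103 - 86 = 17)
(88*(-88))*G = (88*(-88))*17 = -7744*17 = -131648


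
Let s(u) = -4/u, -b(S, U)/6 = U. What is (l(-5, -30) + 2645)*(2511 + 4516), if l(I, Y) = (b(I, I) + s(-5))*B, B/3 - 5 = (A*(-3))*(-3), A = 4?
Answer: 226037509/5 ≈ 4.5207e+7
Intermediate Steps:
b(S, U) = -6*U
B = 123 (B = 15 + 3*((4*(-3))*(-3)) = 15 + 3*(-12*(-3)) = 15 + 3*36 = 15 + 108 = 123)
l(I, Y) = 492/5 - 738*I (l(I, Y) = (-6*I - 4/(-5))*123 = (-6*I - 4*(-⅕))*123 = (-6*I + ⅘)*123 = (⅘ - 6*I)*123 = 492/5 - 738*I)
(l(-5, -30) + 2645)*(2511 + 4516) = ((492/5 - 738*(-5)) + 2645)*(2511 + 4516) = ((492/5 + 3690) + 2645)*7027 = (18942/5 + 2645)*7027 = (32167/5)*7027 = 226037509/5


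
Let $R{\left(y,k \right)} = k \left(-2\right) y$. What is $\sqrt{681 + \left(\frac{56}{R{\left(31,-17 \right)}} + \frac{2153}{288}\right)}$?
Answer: $\frac{\sqrt{110145267154}}{12648} \approx 26.24$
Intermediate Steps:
$R{\left(y,k \right)} = - 2 k y$
$\sqrt{681 + \left(\frac{56}{R{\left(31,-17 \right)}} + \frac{2153}{288}\right)} = \sqrt{681 + \left(\frac{56}{\left(-2\right) \left(-17\right) 31} + \frac{2153}{288}\right)} = \sqrt{681 + \left(\frac{56}{1054} + 2153 \cdot \frac{1}{288}\right)} = \sqrt{681 + \left(56 \cdot \frac{1}{1054} + \frac{2153}{288}\right)} = \sqrt{681 + \left(\frac{28}{527} + \frac{2153}{288}\right)} = \sqrt{681 + \frac{1142695}{151776}} = \sqrt{\frac{104502151}{151776}} = \frac{\sqrt{110145267154}}{12648}$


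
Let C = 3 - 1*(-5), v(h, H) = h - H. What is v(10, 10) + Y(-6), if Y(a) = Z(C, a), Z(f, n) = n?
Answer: -6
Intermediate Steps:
C = 8 (C = 3 + 5 = 8)
Y(a) = a
v(10, 10) + Y(-6) = (10 - 1*10) - 6 = (10 - 10) - 6 = 0 - 6 = -6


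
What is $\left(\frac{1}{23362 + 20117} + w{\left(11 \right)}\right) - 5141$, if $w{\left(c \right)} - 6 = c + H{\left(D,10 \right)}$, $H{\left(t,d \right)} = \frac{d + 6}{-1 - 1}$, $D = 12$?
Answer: $- \frac{223134227}{43479} \approx -5132.0$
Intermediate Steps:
$H{\left(t,d \right)} = -3 - \frac{d}{2}$ ($H{\left(t,d \right)} = \frac{6 + d}{-2} = \left(6 + d\right) \left(- \frac{1}{2}\right) = -3 - \frac{d}{2}$)
$w{\left(c \right)} = -2 + c$ ($w{\left(c \right)} = 6 + \left(c - 8\right) = 6 + \left(-8 + c\right) = -2 + c$)
$\left(\frac{1}{23362 + 20117} + w{\left(11 \right)}\right) - 5141 = \left(\frac{1}{23362 + 20117} + \left(-2 + 11\right)\right) - 5141 = \left(\frac{1}{43479} + 9\right) - 5141 = \frac{391312}{43479} - 5141 = - \frac{223134227}{43479}$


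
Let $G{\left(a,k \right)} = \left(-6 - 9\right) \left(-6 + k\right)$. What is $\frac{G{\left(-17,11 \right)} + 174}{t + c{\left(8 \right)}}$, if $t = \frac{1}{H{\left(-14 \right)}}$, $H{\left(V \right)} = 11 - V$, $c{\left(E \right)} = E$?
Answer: $\frac{825}{67} \approx 12.313$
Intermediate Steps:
$G{\left(a,k \right)} = 90 - 15 k$ ($G{\left(a,k \right)} = - 15 \left(-6 + k\right) = 90 - 15 k$)
$t = \frac{1}{25}$ ($t = \frac{1}{11 - -14} = \frac{1}{11 + 14} = \frac{1}{25} \approx 0.04$)
$\frac{G{\left(-17,11 \right)} + 174}{t + c{\left(8 \right)}} = \frac{\left(90 - 165\right) + 174}{\frac{1}{25} + 8} = \frac{\left(90 - 165\right) + 174}{\frac{201}{25}} = \left(-75 + 174\right) \frac{25}{201} = 99 \cdot \frac{25}{201} = \frac{825}{67}$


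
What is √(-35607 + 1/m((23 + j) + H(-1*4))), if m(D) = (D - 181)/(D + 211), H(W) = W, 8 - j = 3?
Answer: I*√877713838/157 ≈ 188.7*I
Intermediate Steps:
j = 5 (j = 8 - 1*3 = 8 - 3 = 5)
m(D) = (-181 + D)/(211 + D)
√(-35607 + 1/m((23 + j) + H(-1*4))) = √(-35607 + 1/((-181 + ((23 + 5) - 1*4))/(211 + ((23 + 5) - 1*4)))) = √(-35607 + 1/((-181 + (28 - 4))/(211 + (28 - 4)))) = √(-35607 + 1/((-181 + 24)/(211 + 24))) = √(-35607 + 1/(-157/235)) = √(-35607 - 235/157) = √(-5590534/157) = I*√877713838/157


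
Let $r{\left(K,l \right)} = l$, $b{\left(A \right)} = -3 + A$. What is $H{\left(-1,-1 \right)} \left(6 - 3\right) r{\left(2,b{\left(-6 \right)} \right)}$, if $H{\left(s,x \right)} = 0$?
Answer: $0$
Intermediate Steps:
$H{\left(-1,-1 \right)} \left(6 - 3\right) r{\left(2,b{\left(-6 \right)} \right)} = 0 \left(6 - 3\right) \left(-3 - 6\right) = 0 \cdot 3 \left(-9\right) = 0 \left(-9\right) = 0$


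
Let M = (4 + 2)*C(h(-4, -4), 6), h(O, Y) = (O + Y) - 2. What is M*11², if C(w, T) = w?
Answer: -7260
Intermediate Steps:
h(O, Y) = -2 + O + Y
M = -60 (M = (4 + 2)*(-2 - 4 - 4) = 6*(-10) = -60)
M*11² = -60*11² = -60*121 = -7260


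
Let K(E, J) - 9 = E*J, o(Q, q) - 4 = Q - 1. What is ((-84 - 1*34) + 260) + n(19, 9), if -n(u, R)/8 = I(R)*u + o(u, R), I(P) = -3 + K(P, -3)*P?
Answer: 25046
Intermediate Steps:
o(Q, q) = 3 + Q (o(Q, q) = 4 + (Q - 1) = 4 + (-1 + Q) = 3 + Q)
K(E, J) = 9 + E*J
I(P) = -3 + P*(9 - 3*P) (I(P) = -3 + (9 + P*(-3))*P = -3 + (9 - 3*P)*P = -3 + P*(9 - 3*P))
n(u, R) = -24 - 8*u - 8*u*(-3 + 3*R*(3 - R)) (n(u, R) = -8*((-3 + 3*R*(3 - R))*u + (3 + u)) = -8*(u*(-3 + 3*R*(3 - R)) + (3 + u)) = -8*(3 + u + u*(-3 + 3*R*(3 - R))) = -24 - 8*u - 8*u*(-3 + 3*R*(3 - R)))
((-84 - 1*34) + 260) + n(19, 9) = ((-84 - 1*34) + 260) + (-24 - 8*19 + 24*19*(1 + 9*(-3 + 9))) = ((-84 - 34) + 260) + (-24 - 152 + 24*19*(1 + 9*6)) = (-118 + 260) + (-24 - 152 + 24*19*(1 + 54)) = 142 + (-24 - 152 + 24*19*55) = 142 + (-24 - 152 + 25080) = 142 + 24904 = 25046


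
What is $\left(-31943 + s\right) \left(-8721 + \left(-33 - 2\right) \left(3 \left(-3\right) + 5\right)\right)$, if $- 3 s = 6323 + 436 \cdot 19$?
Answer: $315883772$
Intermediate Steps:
$s = -4869$ ($s = - \frac{6323 + 436 \cdot 19}{3} = - \frac{6323 + 8284}{3} = \left(- \frac{1}{3}\right) 14607 = -4869$)
$\left(-31943 + s\right) \left(-8721 + \left(-33 - 2\right) \left(3 \left(-3\right) + 5\right)\right) = \left(-31943 - 4869\right) \left(-8721 + \left(-33 - 2\right) \left(3 \left(-3\right) + 5\right)\right) = - 36812 \left(-8721 - 35 \left(-9 + 5\right)\right) = - 36812 \left(-8721 - -140\right) = - 36812 \left(-8721 + 140\right) = \left(-36812\right) \left(-8581\right) = 315883772$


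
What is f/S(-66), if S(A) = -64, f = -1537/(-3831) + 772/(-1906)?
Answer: 14005/233660352 ≈ 5.9937e-5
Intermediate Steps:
f = -14005/3650943 (f = -1537*(-1/3831) + 772*(-1/1906) = 1537/3831 - 386/953 = -14005/3650943 ≈ -0.0038360)
f/S(-66) = -14005/3650943/(-64) = -14005/3650943*(-1/64) = 14005/233660352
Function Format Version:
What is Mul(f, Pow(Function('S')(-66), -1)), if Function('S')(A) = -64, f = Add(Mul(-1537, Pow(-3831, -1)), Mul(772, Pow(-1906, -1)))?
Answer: Rational(14005, 233660352) ≈ 5.9937e-5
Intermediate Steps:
f = Rational(-14005, 3650943) (f = Add(Mul(-1537, Rational(-1, 3831)), Mul(772, Rational(-1, 1906))) = Add(Rational(1537, 3831), Rational(-386, 953)) = Rational(-14005, 3650943) ≈ -0.0038360)
Mul(f, Pow(Function('S')(-66), -1)) = Mul(Rational(-14005, 3650943), Pow(-64, -1)) = Mul(Rational(-14005, 3650943), Rational(-1, 64)) = Rational(14005, 233660352)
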